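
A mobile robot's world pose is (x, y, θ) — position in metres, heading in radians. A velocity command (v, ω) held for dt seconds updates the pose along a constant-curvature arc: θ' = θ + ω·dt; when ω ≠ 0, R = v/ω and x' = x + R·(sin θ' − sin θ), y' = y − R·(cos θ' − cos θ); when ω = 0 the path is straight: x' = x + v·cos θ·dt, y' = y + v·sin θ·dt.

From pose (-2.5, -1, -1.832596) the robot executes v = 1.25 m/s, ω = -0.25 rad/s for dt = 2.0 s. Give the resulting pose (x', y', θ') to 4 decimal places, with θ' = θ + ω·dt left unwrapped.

(-3.7117, -3.1570, -2.3326)

θ' = -1.8326 + -0.25·2.0 = -2.3326
R = v/ω = 1.25/-0.25 = -5.0000
x' = -2.5 + -5.0000·(sin -2.3326 − sin -1.8326) = -3.7117
y' = -1 − -5.0000·(cos -2.3326 − cos -1.8326) = -3.1570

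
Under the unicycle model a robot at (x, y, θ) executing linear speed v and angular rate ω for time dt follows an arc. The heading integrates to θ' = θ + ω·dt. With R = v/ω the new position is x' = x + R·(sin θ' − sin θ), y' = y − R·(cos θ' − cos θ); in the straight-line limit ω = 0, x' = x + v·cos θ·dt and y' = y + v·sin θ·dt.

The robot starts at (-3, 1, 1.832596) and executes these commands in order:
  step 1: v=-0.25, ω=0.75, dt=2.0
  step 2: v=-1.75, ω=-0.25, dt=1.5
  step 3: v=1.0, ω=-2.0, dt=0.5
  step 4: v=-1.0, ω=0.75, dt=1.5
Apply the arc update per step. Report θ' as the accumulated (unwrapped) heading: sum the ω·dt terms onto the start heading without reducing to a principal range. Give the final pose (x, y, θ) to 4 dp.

(0.7795, 0.2430, 3.0826)

step 1: θ'=3.3326 (R=-0.3333) → pose (-2.6147, 0.7590, 3.3326)
step 2: θ'=2.9576 (R=7.0000) → pose (-0.0051, 0.7681, 2.9576)
step 3: θ'=1.9576 (R=-0.5000) → pose (-0.3767, 1.0711, 1.9576)
step 4: θ'=3.0826 (R=-1.3333) → pose (0.7795, 0.2430, 3.0826)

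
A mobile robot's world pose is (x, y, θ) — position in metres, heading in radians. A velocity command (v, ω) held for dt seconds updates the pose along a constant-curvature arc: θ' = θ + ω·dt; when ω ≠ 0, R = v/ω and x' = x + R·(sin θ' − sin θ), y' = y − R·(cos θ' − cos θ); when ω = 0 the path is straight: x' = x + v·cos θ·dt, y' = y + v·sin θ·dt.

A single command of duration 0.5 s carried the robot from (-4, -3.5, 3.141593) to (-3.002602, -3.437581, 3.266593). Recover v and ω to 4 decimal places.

v = -2.0000, ω = 0.2500

Δθ = 3.266593 − 3.141593 = 0.125000
ω = Δθ/dt = 0.125000/0.5 = 0.2500
R = Δx/(sin θ' − sin θ) = -8.0000
v = R·ω = -8.0000·0.2500 = -2.0000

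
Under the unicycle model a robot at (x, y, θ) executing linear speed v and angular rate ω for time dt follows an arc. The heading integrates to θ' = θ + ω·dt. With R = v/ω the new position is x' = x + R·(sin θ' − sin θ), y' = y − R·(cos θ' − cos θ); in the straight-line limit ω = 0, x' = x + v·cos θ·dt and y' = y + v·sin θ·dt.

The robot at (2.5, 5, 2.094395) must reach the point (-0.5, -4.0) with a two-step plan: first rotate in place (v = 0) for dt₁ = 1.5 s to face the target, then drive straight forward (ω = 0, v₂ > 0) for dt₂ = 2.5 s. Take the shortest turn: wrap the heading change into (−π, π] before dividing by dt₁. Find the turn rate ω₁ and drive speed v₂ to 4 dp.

ω₁ = 1.5308, v₂ = 3.7947

heading to target = atan2(-4−5, -0.5−2.5) = -1.8925
Δθ = wrap(-1.8925 − 2.0944) = 2.2962; ω₁ = Δθ/dt₁ = 1.5308
distance = √((-0.5−2.5)² + (-4−5)²) = 9.4868; v₂ = distance/dt₂ = 3.7947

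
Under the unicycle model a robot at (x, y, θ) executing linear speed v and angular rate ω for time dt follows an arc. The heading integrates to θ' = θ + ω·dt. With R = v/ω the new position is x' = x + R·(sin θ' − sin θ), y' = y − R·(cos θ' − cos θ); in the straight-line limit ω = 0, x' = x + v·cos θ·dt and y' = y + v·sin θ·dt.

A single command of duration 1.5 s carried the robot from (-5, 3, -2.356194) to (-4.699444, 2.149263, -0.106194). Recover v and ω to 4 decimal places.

v = 0.7500, ω = 1.5000

Δθ = -0.106194 − -2.356194 = 2.250000
ω = Δθ/dt = 2.250000/1.5 = 1.5000
R = −Δy/(cos θ' − cos θ) = 0.5000
v = R·ω = 0.5000·1.5000 = 0.7500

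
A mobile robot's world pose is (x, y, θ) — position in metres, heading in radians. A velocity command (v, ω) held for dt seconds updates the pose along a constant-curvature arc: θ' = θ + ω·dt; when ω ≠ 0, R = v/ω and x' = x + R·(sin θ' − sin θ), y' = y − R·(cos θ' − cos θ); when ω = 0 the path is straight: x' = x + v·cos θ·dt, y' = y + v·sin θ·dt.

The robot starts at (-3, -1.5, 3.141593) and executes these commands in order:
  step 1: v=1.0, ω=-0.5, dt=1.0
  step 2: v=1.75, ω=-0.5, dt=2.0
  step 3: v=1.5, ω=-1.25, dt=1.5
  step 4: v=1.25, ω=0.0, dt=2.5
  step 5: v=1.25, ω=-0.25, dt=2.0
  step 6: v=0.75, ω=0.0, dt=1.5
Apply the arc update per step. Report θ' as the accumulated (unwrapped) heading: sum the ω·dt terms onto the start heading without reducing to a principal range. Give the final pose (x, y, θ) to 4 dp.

step 1: θ'=2.6416 (R=-2.0000) → pose (-3.9589, -1.2552, 2.6416)
step 2: θ'=1.6416 (R=-3.5000) → pose (-5.7721, 1.5688, 1.6416)
step 3: θ'=-0.2334 (R=-1.2000) → pose (-4.2975, 2.8211, -0.2334)
step 4: θ'=-0.2334 (straight) → pose (-1.2573, 2.0983, -0.2334)
step 5: θ'=-0.7334 (R=-5.0000) → pose (0.9333, 0.9484, -0.7334)
step 6: θ'=-0.7334 (straight) → pose (1.7690, 0.1953, -0.7334)

(1.7690, 0.1953, -0.7334)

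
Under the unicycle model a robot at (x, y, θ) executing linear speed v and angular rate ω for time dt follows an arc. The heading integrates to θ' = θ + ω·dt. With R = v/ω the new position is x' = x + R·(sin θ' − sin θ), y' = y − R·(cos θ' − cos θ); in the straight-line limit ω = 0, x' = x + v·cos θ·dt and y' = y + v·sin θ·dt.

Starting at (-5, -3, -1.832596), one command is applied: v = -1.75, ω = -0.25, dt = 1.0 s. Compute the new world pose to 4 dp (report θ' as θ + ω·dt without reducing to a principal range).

(-4.3416, -1.3835, -2.0826)

θ' = -1.8326 + -0.25·1.0 = -2.0826
R = v/ω = -1.75/-0.25 = 7.0000
x' = -5 + 7.0000·(sin -2.0826 − sin -1.8326) = -4.3416
y' = -3 − 7.0000·(cos -2.0826 − cos -1.8326) = -1.3835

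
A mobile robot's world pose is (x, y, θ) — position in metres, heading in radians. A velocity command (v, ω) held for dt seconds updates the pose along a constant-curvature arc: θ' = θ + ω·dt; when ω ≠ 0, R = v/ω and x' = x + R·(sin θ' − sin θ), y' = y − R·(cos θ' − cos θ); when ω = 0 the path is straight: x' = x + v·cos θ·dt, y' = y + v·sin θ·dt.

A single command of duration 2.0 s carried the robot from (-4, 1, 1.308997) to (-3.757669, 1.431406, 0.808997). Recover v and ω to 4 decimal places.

v = 0.2500, ω = -0.2500

Δθ = 0.808997 − 1.308997 = -0.500000
ω = Δθ/dt = -0.500000/2.0 = -0.2500
R = −Δy/(cos θ' − cos θ) = -1.0000
v = R·ω = -1.0000·-0.2500 = 0.2500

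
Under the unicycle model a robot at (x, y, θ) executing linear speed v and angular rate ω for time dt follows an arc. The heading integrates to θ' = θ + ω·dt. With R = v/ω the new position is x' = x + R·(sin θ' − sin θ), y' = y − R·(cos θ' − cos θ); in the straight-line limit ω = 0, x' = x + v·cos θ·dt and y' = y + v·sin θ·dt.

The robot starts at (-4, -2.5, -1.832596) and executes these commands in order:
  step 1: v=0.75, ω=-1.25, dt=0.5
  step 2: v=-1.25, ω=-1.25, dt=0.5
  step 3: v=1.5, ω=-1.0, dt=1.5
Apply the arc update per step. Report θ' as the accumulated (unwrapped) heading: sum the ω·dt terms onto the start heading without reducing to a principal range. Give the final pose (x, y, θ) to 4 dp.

(-5.2033, -1.2833, -4.5826)

step 1: θ'=-2.4576 (R=-0.6000) → pose (-4.2004, -2.8097, -2.4576)
step 2: θ'=-3.0826 (R=1.0000) → pose (-3.6275, -2.5865, -3.0826)
step 3: θ'=-4.5826 (R=-1.5000) → pose (-5.2033, -1.2833, -4.5826)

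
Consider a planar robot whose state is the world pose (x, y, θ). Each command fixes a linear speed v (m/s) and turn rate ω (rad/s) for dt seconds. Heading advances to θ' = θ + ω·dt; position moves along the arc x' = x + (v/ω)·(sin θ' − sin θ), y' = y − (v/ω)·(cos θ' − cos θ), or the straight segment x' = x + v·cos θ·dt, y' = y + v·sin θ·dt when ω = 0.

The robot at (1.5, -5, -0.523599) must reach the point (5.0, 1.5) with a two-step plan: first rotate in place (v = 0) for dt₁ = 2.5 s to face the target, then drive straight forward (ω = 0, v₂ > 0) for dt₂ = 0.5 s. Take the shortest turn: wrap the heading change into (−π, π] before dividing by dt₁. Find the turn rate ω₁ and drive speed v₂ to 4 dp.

heading to target = atan2(1.5−-5, 5−1.5) = 1.0769
Δθ = wrap(1.0769 − -0.5236) = 1.6005; ω₁ = Δθ/dt₁ = 0.6402
distance = √((5−1.5)² + (1.5−-5)²) = 7.3824; v₂ = distance/dt₂ = 14.7648

ω₁ = 0.6402, v₂ = 14.7648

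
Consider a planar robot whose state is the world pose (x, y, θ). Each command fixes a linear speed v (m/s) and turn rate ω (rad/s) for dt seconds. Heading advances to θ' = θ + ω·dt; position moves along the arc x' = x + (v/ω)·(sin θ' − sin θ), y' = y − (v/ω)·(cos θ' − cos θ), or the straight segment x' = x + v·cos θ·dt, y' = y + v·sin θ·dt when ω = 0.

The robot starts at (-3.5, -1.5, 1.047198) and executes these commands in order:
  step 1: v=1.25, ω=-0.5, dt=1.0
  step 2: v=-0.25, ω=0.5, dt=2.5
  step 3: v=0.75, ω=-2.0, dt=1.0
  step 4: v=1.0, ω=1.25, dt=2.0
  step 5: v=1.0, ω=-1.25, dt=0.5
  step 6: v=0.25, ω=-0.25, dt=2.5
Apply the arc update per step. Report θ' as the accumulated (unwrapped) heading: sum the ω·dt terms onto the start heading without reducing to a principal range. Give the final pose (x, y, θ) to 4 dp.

step 1: θ'=0.5472 (R=-2.5000) → pose (-2.6357, -0.6150, 0.5472)
step 2: θ'=1.7972 (R=-0.5000) → pose (-2.8628, -1.1543, 1.7972)
step 3: θ'=-0.2028 (R=-0.3750) → pose (-2.4218, -0.7028, -0.2028)
step 4: θ'=2.2972 (R=0.8000) → pose (-1.6626, 0.6122, 2.2972)
step 5: θ'=1.6722 (R=-0.8000) → pose (-1.8605, 1.0625, 1.6722)
step 6: θ'=1.0472 (R=-1.0000) → pose (-1.7316, 1.6638, 1.0472)

(-1.7316, 1.6638, 1.0472)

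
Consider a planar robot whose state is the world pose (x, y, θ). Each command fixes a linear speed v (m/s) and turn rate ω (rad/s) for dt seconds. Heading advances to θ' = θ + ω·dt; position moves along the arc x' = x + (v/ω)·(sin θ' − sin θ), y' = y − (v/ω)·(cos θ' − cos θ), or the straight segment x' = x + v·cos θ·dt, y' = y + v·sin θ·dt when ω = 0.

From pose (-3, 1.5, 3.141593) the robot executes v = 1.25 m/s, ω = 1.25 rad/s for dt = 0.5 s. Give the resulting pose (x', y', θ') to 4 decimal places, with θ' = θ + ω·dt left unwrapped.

(-3.5851, 1.3110, 3.7666)

θ' = 3.1416 + 1.25·0.5 = 3.7666
R = v/ω = 1.25/1.25 = 1.0000
x' = -3 + 1.0000·(sin 3.7666 − sin 3.1416) = -3.5851
y' = 1.5 − 1.0000·(cos 3.7666 − cos 3.1416) = 1.3110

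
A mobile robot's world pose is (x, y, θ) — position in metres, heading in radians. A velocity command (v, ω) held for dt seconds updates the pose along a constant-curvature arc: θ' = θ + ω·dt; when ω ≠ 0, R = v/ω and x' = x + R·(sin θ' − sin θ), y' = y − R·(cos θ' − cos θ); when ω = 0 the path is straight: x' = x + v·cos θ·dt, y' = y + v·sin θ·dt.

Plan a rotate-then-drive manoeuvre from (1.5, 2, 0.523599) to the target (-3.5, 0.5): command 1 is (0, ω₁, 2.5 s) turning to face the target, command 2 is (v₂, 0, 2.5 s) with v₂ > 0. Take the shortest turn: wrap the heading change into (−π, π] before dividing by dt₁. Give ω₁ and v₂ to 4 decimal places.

ω₁ = 1.1638, v₂ = 2.0881

heading to target = atan2(0.5−2, -3.5−1.5) = -2.8501
Δθ = wrap(-2.8501 − 0.5236) = 2.9095; ω₁ = Δθ/dt₁ = 1.1638
distance = √((-3.5−1.5)² + (0.5−2)²) = 5.2202; v₂ = distance/dt₂ = 2.0881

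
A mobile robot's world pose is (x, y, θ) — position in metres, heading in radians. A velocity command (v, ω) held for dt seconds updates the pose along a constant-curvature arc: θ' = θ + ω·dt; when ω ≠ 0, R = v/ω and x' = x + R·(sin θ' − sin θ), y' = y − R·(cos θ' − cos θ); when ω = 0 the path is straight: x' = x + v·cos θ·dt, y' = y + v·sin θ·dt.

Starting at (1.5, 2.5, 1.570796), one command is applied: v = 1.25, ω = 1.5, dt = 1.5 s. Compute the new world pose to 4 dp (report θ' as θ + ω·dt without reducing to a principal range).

θ' = 1.5708 + 1.5·1.5 = 3.8208
R = v/ω = 1.25/1.5 = 0.8333
x' = 1.5 + 0.8333·(sin 3.8208 − sin 1.5708) = 0.1432
y' = 2.5 − 0.8333·(cos 3.8208 − cos 1.5708) = 3.1484

(0.1432, 3.1484, 3.8208)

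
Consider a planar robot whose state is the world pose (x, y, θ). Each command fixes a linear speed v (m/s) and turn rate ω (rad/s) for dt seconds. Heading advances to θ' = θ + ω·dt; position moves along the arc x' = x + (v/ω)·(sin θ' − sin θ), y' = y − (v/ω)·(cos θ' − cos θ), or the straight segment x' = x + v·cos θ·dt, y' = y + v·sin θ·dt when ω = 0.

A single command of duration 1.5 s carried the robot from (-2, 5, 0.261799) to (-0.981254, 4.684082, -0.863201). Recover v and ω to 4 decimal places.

v = 0.7500, ω = -0.7500

Δθ = -0.863201 − 0.261799 = -1.125000
ω = Δθ/dt = -1.125000/1.5 = -0.7500
R = Δx/(sin θ' − sin θ) = -1.0000
v = R·ω = -1.0000·-0.7500 = 0.7500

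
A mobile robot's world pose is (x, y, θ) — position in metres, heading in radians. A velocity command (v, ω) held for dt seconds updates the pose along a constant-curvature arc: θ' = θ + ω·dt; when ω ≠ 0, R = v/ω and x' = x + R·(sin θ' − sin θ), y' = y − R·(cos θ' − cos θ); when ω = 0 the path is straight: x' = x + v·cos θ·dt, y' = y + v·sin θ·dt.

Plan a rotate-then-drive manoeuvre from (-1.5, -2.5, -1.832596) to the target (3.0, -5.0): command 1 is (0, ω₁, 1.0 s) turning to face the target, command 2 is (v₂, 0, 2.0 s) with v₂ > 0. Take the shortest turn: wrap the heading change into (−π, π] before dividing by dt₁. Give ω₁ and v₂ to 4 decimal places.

heading to target = atan2(-5−-2.5, 3−-1.5) = -0.5071
Δθ = wrap(-0.5071 − -1.8326) = 1.3255; ω₁ = Δθ/dt₁ = 1.3255
distance = √((3−-1.5)² + (-5−-2.5)²) = 5.1478; v₂ = distance/dt₂ = 2.5739

ω₁ = 1.3255, v₂ = 2.5739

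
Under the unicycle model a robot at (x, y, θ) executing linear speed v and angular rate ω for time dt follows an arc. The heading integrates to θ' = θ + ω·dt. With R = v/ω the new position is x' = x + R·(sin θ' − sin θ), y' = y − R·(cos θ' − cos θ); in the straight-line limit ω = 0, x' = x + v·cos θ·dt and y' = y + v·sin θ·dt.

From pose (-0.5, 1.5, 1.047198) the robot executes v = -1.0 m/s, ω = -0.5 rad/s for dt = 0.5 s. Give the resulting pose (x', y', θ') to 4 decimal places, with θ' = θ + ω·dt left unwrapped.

θ' = 1.0472 + -0.5·0.5 = 0.7972
R = v/ω = -1.0/-0.5 = 2.0000
x' = -0.5 + 2.0000·(sin 0.7972 − sin 1.0472) = -0.8012
y' = 1.5 − 2.0000·(cos 0.7972 − cos 1.0472) = 1.1026

(-0.8012, 1.1026, 0.7972)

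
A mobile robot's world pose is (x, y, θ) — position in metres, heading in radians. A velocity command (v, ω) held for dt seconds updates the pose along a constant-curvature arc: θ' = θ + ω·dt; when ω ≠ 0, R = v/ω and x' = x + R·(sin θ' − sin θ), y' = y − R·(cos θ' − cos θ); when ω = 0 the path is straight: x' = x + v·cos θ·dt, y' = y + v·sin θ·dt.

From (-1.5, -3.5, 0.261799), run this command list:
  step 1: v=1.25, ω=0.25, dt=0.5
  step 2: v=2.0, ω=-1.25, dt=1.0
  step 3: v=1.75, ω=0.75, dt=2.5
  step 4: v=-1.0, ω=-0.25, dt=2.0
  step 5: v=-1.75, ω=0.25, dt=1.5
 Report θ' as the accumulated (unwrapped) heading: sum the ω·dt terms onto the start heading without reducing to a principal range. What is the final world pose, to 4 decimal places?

(1.2335, -6.5094, 0.8868)

step 1: θ'=0.3868 (R=5.0000) → pose (-0.9080, -3.3010, 0.3868)
step 2: θ'=-0.8632 (R=-1.6000) → pose (0.9115, -3.7428, -0.8632)
step 3: θ'=1.0118 (R=2.3333) → pose (4.6628, -3.4635, 1.0118)
step 4: θ'=0.5118 (R=4.0000) → pose (3.2307, -4.8296, 0.5118)
step 5: θ'=0.8868 (R=-7.0000) → pose (1.2335, -6.5094, 0.8868)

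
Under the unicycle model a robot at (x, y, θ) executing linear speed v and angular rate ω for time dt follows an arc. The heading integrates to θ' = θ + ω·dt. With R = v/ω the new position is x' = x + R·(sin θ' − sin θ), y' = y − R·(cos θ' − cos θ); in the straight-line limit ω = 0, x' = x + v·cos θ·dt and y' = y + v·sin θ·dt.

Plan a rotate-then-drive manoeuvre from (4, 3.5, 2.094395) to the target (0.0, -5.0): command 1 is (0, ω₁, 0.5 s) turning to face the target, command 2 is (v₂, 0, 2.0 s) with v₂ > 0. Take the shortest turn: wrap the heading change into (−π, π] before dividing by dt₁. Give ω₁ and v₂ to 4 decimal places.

ω₁ = 4.3563, v₂ = 4.6971

heading to target = atan2(-5−3.5, 0−4) = -2.0106
Δθ = wrap(-2.0106 − 2.0944) = 2.1782; ω₁ = Δθ/dt₁ = 4.3563
distance = √((0−4)² + (-5−3.5)²) = 9.3941; v₂ = distance/dt₂ = 4.6971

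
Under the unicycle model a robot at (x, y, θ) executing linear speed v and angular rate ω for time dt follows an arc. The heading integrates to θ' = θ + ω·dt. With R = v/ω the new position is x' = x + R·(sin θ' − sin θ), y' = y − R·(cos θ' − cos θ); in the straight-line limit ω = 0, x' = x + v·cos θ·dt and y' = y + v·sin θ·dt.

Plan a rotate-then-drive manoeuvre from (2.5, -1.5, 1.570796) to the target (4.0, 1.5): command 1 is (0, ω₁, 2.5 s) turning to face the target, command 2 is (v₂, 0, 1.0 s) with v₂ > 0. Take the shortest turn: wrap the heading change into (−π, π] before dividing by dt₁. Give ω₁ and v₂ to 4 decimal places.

heading to target = atan2(1.5−-1.5, 4−2.5) = 1.1071
Δθ = wrap(1.1071 − 1.5708) = -0.4636; ω₁ = Δθ/dt₁ = -0.1855
distance = √((4−2.5)² + (1.5−-1.5)²) = 3.3541; v₂ = distance/dt₂ = 3.3541

ω₁ = -0.1855, v₂ = 3.3541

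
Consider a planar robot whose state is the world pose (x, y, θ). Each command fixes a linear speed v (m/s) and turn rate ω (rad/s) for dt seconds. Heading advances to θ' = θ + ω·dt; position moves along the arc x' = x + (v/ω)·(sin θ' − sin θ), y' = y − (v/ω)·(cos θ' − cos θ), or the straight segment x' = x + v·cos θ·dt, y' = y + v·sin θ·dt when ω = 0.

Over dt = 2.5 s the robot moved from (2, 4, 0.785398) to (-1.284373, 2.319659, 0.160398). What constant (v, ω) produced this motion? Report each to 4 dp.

Δθ = 0.160398 − 0.785398 = -0.625000
ω = Δθ/dt = -0.625000/2.5 = -0.2500
R = Δx/(sin θ' − sin θ) = 6.0000
v = R·ω = 6.0000·-0.2500 = -1.5000

v = -1.5000, ω = -0.2500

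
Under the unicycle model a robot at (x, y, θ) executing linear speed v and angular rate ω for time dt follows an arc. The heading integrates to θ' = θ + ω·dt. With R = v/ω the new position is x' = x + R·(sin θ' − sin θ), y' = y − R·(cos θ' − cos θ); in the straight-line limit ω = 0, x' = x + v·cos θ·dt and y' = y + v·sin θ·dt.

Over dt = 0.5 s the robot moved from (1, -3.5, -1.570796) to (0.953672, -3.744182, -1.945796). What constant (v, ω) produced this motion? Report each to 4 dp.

Δθ = -1.945796 − -1.570796 = -0.375000
ω = Δθ/dt = -0.375000/0.5 = -0.7500
R = −Δy/(cos θ' − cos θ) = -0.6667
v = R·ω = -0.6667·-0.7500 = 0.5000

v = 0.5000, ω = -0.7500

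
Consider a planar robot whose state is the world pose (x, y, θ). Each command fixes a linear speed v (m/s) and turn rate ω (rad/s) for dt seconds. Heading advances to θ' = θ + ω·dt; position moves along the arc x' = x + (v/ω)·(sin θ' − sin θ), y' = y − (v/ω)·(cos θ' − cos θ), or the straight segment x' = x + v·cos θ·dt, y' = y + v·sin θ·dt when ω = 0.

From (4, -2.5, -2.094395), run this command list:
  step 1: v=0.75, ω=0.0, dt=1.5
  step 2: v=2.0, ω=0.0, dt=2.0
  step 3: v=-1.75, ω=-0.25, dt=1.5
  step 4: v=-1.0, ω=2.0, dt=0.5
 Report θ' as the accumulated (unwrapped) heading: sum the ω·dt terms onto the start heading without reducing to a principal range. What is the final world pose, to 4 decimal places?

step 1: θ'=-2.0944 (straight) → pose (3.4375, -3.4743, -2.0944)
step 2: θ'=-2.0944 (straight) → pose (1.4375, -6.9384, -2.0944)
step 3: θ'=-2.4694 (R=7.0000) → pose (3.1407, -4.9612, -2.4694)
step 4: θ'=-1.4694 (R=-0.5000) → pose (3.3268, -4.5194, -1.4694)

(3.3268, -4.5194, -1.4694)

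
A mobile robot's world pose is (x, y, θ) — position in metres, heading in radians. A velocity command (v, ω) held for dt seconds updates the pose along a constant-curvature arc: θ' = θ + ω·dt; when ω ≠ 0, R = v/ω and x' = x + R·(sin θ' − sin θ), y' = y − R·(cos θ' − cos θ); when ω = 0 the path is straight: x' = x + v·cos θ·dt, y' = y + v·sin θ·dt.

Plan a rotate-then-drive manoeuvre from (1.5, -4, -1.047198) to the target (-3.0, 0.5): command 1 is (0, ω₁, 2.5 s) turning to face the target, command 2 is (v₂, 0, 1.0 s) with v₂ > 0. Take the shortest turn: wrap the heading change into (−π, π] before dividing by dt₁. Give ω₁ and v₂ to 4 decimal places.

heading to target = atan2(0.5−-4, -3−1.5) = 2.3562
Δθ = wrap(2.3562 − -1.0472) = -2.8798; ω₁ = Δθ/dt₁ = -1.1519
distance = √((-3−1.5)² + (0.5−-4)²) = 6.3640; v₂ = distance/dt₂ = 6.3640

ω₁ = -1.1519, v₂ = 6.3640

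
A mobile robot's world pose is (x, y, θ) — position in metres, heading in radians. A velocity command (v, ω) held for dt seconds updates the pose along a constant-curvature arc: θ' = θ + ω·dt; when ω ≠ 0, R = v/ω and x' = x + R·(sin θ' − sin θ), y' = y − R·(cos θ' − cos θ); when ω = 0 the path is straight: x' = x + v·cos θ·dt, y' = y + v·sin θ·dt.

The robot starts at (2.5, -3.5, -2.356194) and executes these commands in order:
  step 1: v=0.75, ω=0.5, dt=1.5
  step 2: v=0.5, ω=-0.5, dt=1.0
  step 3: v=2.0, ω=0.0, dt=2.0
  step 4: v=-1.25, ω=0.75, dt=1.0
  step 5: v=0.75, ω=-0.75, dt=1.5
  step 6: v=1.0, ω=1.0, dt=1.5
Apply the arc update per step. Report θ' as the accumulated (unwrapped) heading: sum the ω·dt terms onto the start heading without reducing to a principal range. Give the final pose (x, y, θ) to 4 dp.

step 1: θ'=-1.6062 (R=1.5000) → pose (2.0616, -4.5076, -1.6062)
step 2: θ'=-2.1062 (R=-1.0000) → pose (1.9223, -4.9824, -2.1062)
step 3: θ'=-2.1062 (straight) → pose (-0.1184, -8.4226, -2.1062)
step 4: θ'=-1.3562 (R=-1.6667) → pose (0.0766, -7.2174, -1.3562)
step 5: θ'=-2.4812 (R=-1.0000) → pose (-0.2871, -8.2201, -2.4812)
step 6: θ'=-0.9812 (R=1.0000) → pose (-0.5048, -9.5659, -0.9812)

(-0.5048, -9.5659, -0.9812)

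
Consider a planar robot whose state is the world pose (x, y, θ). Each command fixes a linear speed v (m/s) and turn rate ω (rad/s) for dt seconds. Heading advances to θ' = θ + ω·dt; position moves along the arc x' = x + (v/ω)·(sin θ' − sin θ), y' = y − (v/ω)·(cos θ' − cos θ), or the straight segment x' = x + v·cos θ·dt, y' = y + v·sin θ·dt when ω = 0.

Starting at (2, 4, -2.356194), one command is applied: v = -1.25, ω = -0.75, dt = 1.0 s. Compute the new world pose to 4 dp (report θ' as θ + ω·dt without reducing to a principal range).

θ' = -2.3562 + -0.75·1.0 = -3.1062
R = v/ω = -1.25/-0.75 = 1.6667
x' = 2 + 1.6667·(sin -3.1062 − sin -2.3562) = 3.1195
y' = 4 − 1.6667·(cos -3.1062 − cos -2.3562) = 4.4871

(3.1195, 4.4871, -3.1062)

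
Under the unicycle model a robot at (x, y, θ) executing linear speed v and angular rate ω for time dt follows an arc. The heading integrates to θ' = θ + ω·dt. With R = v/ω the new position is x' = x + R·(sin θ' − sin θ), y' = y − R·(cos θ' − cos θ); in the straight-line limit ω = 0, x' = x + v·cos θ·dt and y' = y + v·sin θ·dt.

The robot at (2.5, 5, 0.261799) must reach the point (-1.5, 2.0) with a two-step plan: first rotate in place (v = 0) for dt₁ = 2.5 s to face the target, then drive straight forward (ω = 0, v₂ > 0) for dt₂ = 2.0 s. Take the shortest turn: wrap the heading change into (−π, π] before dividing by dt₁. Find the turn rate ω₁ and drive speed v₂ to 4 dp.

heading to target = atan2(2−5, -1.5−2.5) = -2.4981
Δθ = wrap(-2.4981 − 0.2618) = -2.7599; ω₁ = Δθ/dt₁ = -1.1040
distance = √((-1.5−2.5)² + (2−5)²) = 5.0000; v₂ = distance/dt₂ = 2.5000

ω₁ = -1.1040, v₂ = 2.5000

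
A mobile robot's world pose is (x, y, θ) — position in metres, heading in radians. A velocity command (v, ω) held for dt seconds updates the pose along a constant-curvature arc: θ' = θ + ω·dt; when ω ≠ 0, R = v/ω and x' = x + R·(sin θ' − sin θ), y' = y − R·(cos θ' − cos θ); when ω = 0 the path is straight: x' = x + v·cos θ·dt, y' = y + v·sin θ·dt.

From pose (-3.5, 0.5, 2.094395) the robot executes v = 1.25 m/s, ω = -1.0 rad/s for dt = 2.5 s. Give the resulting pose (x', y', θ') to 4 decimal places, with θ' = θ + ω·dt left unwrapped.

θ' = 2.0944 + -1.0·2.5 = -0.4056
R = v/ω = 1.25/-1.0 = -1.2500
x' = -3.5 + -1.2500·(sin -0.4056 − sin 2.0944) = -1.9242
y' = 0.5 − -1.2500·(cos -0.4056 − cos 2.0944) = 2.2736

(-1.9242, 2.2736, -0.4056)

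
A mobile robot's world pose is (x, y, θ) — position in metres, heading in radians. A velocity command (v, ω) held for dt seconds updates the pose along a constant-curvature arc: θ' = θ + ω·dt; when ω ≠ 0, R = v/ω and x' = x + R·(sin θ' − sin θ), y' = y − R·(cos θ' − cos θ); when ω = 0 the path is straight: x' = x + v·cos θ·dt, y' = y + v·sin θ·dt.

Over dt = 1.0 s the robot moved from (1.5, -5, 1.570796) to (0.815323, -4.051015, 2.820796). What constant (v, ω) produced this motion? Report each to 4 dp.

Δθ = 2.820796 − 1.570796 = 1.250000
ω = Δθ/dt = 1.250000/1.0 = 1.2500
R = −Δy/(cos θ' − cos θ) = 1.0000
v = R·ω = 1.0000·1.2500 = 1.2500

v = 1.2500, ω = 1.2500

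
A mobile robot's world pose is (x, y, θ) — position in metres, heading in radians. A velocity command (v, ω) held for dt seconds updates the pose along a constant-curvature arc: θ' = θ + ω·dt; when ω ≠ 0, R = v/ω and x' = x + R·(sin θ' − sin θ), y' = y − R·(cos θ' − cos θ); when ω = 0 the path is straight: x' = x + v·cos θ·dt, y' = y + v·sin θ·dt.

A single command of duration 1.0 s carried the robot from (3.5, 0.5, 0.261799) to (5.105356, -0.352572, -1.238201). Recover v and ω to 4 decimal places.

Δθ = -1.238201 − 0.261799 = -1.500000
ω = Δθ/dt = -1.500000/1.0 = -1.5000
R = Δx/(sin θ' − sin θ) = -1.3333
v = R·ω = -1.3333·-1.5000 = 2.0000

v = 2.0000, ω = -1.5000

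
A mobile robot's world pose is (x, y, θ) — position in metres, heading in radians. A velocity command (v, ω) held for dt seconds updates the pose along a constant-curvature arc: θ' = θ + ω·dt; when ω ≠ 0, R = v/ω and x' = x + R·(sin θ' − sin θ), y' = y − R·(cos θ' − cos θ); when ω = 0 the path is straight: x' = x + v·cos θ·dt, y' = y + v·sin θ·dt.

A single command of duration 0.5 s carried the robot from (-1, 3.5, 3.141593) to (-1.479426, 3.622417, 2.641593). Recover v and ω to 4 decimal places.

Δθ = 2.641593 − 3.141593 = -0.500000
ω = Δθ/dt = -0.500000/0.5 = -1.0000
R = Δx/(sin θ' − sin θ) = -1.0000
v = R·ω = -1.0000·-1.0000 = 1.0000

v = 1.0000, ω = -1.0000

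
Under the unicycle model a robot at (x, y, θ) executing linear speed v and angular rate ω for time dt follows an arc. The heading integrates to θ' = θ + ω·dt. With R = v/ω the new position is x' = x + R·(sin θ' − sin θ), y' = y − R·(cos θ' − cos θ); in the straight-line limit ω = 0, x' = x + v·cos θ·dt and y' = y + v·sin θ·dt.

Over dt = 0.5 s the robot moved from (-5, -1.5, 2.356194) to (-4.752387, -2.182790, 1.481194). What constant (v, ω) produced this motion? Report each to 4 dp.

Δθ = 1.481194 − 2.356194 = -0.875000
ω = Δθ/dt = -0.875000/0.5 = -1.7500
R = −Δy/(cos θ' − cos θ) = 0.8571
v = R·ω = 0.8571·-1.7500 = -1.5000

v = -1.5000, ω = -1.7500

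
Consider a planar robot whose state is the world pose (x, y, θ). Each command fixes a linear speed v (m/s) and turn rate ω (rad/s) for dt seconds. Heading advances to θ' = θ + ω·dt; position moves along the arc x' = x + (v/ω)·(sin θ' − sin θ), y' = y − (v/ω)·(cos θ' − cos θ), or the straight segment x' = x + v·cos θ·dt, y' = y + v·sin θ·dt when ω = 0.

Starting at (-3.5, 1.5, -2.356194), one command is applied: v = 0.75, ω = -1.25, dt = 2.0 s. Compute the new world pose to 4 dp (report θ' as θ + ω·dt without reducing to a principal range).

(-4.5181, 2.0102, -4.8562)

θ' = -2.3562 + -1.25·2.0 = -4.8562
R = v/ω = 0.75/-1.25 = -0.6000
x' = -3.5 + -0.6000·(sin -4.8562 − sin -2.3562) = -4.5181
y' = 1.5 − -0.6000·(cos -4.8562 − cos -2.3562) = 2.0102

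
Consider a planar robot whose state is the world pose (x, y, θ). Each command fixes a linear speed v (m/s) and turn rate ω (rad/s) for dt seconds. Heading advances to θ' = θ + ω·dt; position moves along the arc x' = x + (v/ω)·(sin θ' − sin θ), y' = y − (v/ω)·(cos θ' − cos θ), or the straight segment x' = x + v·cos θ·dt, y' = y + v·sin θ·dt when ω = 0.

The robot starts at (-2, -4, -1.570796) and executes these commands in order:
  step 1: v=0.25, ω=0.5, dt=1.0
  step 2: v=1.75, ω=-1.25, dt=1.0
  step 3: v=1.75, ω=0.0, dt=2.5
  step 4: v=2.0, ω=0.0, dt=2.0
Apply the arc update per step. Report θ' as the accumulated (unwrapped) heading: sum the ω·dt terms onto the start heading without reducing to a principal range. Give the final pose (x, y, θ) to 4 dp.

(-7.8518, -11.9931, -2.3208)

step 1: θ'=-1.0708 (R=0.5000) → pose (-1.9388, -4.2397, -1.0708)
step 2: θ'=-2.3208 (R=-1.4000) → pose (-2.1430, -5.8652, -2.3208)
step 3: θ'=-2.3208 (straight) → pose (-5.1252, -9.0663, -2.3208)
step 4: θ'=-2.3208 (straight) → pose (-7.8518, -11.9931, -2.3208)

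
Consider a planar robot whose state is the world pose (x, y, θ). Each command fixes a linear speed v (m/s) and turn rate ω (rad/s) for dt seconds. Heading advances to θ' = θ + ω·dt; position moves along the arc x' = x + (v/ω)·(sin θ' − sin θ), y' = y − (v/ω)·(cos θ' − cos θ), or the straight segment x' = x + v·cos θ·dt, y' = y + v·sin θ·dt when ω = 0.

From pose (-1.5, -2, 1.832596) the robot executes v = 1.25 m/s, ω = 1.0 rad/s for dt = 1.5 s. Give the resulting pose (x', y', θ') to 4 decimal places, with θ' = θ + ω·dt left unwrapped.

(-2.9447, -1.0963, 3.3326)

θ' = 1.8326 + 1.0·1.5 = 3.3326
R = v/ω = 1.25/1.0 = 1.2500
x' = -1.5 + 1.2500·(sin 3.3326 − sin 1.8326) = -2.9447
y' = -2 − 1.2500·(cos 3.3326 − cos 1.8326) = -1.0963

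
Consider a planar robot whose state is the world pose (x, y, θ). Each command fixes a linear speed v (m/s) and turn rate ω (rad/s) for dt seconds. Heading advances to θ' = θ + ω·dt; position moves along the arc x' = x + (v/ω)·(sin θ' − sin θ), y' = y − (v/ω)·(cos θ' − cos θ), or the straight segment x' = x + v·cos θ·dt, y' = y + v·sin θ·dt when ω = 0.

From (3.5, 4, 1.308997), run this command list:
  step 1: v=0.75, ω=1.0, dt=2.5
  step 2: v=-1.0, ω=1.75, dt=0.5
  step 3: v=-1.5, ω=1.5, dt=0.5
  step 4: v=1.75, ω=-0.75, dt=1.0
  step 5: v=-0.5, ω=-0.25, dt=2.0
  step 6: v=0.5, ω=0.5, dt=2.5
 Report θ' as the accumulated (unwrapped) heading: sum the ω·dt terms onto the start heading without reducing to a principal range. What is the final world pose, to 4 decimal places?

step 1: θ'=3.8090 (R=0.7500) → pose (2.3113, 4.7832, 3.8090)
step 2: θ'=4.6840 (R=-0.5714) → pose (2.5289, 5.2158, 4.6840)
step 3: θ'=5.4340 (R=-1.0000) → pose (2.2800, 5.9048, 5.4340)
step 4: θ'=4.6840 (R=-2.3333) → pose (2.8607, 4.2971, 4.6840)
step 5: θ'=4.1840 (R=2.0000) → pose (3.1326, 5.2487, 4.1840)
step 6: θ'=5.4340 (R=1.0000) → pose (3.2455, 4.0839, 5.4340)

(3.2455, 4.0839, 5.4340)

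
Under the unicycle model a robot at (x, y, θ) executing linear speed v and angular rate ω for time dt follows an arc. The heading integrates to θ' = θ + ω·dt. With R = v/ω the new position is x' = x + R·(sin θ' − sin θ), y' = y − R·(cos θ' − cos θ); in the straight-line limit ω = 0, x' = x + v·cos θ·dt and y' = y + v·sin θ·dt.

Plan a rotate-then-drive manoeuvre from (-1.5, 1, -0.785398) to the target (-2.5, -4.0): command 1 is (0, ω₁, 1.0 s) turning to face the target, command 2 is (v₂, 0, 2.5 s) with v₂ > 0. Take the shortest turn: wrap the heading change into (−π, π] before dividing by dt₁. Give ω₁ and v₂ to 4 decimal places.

heading to target = atan2(-4−1, -2.5−-1.5) = -1.7682
Δθ = wrap(-1.7682 − -0.7854) = -0.9828; ω₁ = Δθ/dt₁ = -0.9828
distance = √((-2.5−-1.5)² + (-4−1)²) = 5.0990; v₂ = distance/dt₂ = 2.0396

ω₁ = -0.9828, v₂ = 2.0396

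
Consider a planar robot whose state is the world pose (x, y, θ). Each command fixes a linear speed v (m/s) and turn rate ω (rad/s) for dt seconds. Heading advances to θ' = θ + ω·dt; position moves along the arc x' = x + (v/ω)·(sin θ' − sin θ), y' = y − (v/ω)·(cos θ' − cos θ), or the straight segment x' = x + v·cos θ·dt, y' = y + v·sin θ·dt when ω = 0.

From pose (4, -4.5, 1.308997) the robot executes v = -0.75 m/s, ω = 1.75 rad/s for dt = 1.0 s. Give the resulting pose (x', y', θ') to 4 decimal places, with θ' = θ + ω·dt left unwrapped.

(4.3786, -5.0380, 3.0590)

θ' = 1.3090 + 1.75·1.0 = 3.0590
R = v/ω = -0.75/1.75 = -0.4286
x' = 4 + -0.4286·(sin 3.0590 − sin 1.3090) = 4.3786
y' = -4.5 − -0.4286·(cos 3.0590 − cos 1.3090) = -5.0380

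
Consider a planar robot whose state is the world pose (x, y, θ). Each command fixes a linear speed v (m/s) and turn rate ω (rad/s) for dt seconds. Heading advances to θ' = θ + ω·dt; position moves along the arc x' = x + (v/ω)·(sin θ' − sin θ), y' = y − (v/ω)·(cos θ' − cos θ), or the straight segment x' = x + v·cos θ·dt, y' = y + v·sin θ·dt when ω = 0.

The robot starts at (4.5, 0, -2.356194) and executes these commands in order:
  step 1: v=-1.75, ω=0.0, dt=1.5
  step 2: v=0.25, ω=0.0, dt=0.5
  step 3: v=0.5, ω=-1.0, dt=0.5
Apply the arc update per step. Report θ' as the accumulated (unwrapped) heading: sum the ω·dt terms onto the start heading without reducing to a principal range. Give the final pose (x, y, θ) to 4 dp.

(6.0550, 1.6415, -2.8562)

step 1: θ'=-2.3562 (straight) → pose (6.3562, 1.8562, -2.3562)
step 2: θ'=-2.3562 (straight) → pose (6.2678, 1.7678, -2.3562)
step 3: θ'=-2.8562 (R=-0.5000) → pose (6.0550, 1.6415, -2.8562)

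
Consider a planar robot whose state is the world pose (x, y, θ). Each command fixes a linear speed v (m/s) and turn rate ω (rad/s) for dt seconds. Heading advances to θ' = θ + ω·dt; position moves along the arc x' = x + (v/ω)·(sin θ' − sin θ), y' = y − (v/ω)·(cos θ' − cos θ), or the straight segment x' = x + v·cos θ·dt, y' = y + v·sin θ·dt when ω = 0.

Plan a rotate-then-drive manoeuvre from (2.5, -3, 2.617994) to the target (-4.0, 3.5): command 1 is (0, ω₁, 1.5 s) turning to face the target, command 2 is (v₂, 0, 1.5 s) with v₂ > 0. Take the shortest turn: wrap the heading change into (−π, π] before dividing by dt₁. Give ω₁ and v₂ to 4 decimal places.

heading to target = atan2(3.5−-3, -4−2.5) = 2.3562
Δθ = wrap(2.3562 − 2.6180) = -0.2618; ω₁ = Δθ/dt₁ = -0.1745
distance = √((-4−2.5)² + (3.5−-3)²) = 9.1924; v₂ = distance/dt₂ = 6.1283

ω₁ = -0.1745, v₂ = 6.1283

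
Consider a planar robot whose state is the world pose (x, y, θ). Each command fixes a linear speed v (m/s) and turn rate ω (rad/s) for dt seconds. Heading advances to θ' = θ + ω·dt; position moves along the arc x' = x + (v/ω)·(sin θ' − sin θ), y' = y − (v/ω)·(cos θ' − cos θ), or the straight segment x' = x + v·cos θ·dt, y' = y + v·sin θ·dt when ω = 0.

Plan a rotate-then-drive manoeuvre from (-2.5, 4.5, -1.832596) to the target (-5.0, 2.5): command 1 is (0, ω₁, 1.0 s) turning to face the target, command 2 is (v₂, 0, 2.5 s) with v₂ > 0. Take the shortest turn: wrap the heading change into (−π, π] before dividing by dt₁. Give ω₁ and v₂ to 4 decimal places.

ω₁ = -0.6343, v₂ = 1.2806

heading to target = atan2(2.5−4.5, -5−-2.5) = -2.4669
Δθ = wrap(-2.4669 − -1.8326) = -0.6343; ω₁ = Δθ/dt₁ = -0.6343
distance = √((-5−-2.5)² + (2.5−4.5)²) = 3.2016; v₂ = distance/dt₂ = 1.2806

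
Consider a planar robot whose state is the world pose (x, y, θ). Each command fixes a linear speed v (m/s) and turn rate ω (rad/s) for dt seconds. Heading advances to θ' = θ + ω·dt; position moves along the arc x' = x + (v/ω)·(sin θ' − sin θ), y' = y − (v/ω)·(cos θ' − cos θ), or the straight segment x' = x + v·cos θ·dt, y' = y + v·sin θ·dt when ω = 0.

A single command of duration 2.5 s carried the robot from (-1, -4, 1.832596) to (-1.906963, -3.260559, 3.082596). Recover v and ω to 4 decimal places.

v = 0.5000, ω = 0.5000

Δθ = 3.082596 − 1.832596 = 1.250000
ω = Δθ/dt = 1.250000/2.5 = 0.5000
R = Δx/(sin θ' − sin θ) = 1.0000
v = R·ω = 1.0000·0.5000 = 0.5000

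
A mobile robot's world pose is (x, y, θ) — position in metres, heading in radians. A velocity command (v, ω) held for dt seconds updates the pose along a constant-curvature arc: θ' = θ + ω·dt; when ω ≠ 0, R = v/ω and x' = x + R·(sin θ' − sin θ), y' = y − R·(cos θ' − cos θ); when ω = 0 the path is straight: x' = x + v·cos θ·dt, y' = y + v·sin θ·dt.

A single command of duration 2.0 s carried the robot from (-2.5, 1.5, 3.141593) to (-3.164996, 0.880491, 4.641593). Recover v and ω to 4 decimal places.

v = 0.5000, ω = 0.7500

Δθ = 4.641593 − 3.141593 = 1.500000
ω = Δθ/dt = 1.500000/2.0 = 0.7500
R = Δx/(sin θ' − sin θ) = 0.6667
v = R·ω = 0.6667·0.7500 = 0.5000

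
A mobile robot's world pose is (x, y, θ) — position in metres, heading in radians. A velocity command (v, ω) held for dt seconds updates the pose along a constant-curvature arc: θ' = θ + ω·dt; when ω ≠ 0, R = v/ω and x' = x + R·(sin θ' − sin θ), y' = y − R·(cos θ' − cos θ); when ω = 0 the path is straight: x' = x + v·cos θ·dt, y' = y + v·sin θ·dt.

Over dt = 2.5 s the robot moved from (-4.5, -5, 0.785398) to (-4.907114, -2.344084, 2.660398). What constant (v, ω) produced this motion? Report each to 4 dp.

v = 1.2500, ω = 0.7500

Δθ = 2.660398 − 0.785398 = 1.875000
ω = Δθ/dt = 1.875000/2.5 = 0.7500
R = −Δy/(cos θ' − cos θ) = 1.6667
v = R·ω = 1.6667·0.7500 = 1.2500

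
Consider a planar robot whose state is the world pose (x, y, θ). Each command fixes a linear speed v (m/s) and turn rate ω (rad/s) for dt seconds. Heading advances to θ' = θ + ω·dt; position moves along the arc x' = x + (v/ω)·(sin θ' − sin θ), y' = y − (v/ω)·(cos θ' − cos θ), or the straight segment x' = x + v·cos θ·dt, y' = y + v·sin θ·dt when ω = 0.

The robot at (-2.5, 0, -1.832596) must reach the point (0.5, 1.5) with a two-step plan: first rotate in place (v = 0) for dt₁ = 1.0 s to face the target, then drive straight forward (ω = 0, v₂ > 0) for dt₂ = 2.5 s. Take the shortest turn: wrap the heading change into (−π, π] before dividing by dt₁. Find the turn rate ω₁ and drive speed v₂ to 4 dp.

heading to target = atan2(1.5−0, 0.5−-2.5) = 0.4636
Δθ = wrap(0.4636 − -1.8326) = 2.2962; ω₁ = Δθ/dt₁ = 2.2962
distance = √((0.5−-2.5)² + (1.5−0)²) = 3.3541; v₂ = distance/dt₂ = 1.3416

ω₁ = 2.2962, v₂ = 1.3416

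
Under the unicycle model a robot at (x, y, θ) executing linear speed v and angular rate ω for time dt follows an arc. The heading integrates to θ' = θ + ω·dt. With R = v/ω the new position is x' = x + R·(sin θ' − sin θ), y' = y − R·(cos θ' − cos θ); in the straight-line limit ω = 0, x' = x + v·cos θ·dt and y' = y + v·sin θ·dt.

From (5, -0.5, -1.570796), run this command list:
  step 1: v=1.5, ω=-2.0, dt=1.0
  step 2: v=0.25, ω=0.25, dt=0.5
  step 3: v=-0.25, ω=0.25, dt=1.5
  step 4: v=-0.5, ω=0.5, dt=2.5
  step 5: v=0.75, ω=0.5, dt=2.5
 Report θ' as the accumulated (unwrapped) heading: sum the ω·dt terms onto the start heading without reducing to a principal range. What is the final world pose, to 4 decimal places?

(5.7326, -2.0638, -0.5708)

step 1: θ'=-3.5708 (R=-0.7500) → pose (3.9379, -1.1820, -3.5708)
step 2: θ'=-3.4458 (R=1.0000) → pose (3.8213, -1.1372, -3.4458)
step 3: θ'=-3.0708 (R=-1.0000) → pose (4.1915, -1.1806, -3.0708)
step 4: θ'=-1.8208 (R=-1.0000) → pose (5.0897, -0.4305, -1.8208)
step 5: θ'=-0.5708 (R=1.5000) → pose (5.7326, -2.0638, -0.5708)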